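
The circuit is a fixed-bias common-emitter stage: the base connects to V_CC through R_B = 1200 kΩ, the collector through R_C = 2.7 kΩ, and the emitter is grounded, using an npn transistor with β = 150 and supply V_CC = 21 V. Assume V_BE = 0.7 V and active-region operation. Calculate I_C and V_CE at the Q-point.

I_C ≈ 2.5 mA, V_CE ≈ 14 V

Base loop: V_CC = I_B·R_B + V_BE, so I_B = (21 − 0.7)/1200 kΩ = 0.0169 mA.
In the active region I_C = β·I_B = 150 × 0.0169 = 2.54 mA.
Collector loop: V_CE = V_CC − I_C·R_C = 21 − 2.54×2.7 = 14.1 V.
Since V_CE = 14.1 V > V_CE(sat) ≈ 0.2 V, the transistor is in the active region as assumed.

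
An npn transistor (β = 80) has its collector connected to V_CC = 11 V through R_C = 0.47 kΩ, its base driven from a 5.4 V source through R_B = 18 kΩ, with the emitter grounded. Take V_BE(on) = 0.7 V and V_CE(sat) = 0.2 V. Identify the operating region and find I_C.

active; I_C ≈ 21 mA

Assume active. Base-emitter loop: I_B = (V_BB − V_BE)/R_B = (5.4 − 0.7)/18 = 0.261 mA.
I_C = β·I_B = 80×0.261 = 20.9 mA.
V_CE = V_CC − I_C·R_C = 11 − 20.9×0.47 = 1.18 V > V_CE(sat), so the active-region assumption holds.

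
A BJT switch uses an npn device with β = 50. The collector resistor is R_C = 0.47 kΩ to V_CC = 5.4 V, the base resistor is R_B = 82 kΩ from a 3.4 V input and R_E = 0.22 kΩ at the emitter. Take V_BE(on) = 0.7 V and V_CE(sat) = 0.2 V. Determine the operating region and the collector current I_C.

active; I_C ≈ 1.4 mA

Assume active. Base-emitter loop: I_B = (V_BB − V_BE)/(R_B + (β+1)R_E) = (3.4 − 0.7)/(82 + 51×0.22) = 0.029 mA.
I_C = β·I_B = 50×0.029 = 1.45 mA.
V_CE = V_CC − I_C·R_C − I_E·R_E = 5.4 − 1.45×0.47 − 1.48×0.22 = 4.39 V > V_CE(sat), so the active-region assumption holds.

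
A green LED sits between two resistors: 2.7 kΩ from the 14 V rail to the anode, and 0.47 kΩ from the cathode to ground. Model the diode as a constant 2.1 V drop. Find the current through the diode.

The two resistors are in series with the diode, so KVL gives 14 = I·2.7 + 2.1 + I·0.47.
I = (14 − 2.1) / (2.7 + 0.47) kΩ = 11.9 / 3.17 = 3.75 mA.

I ≈ 3.8 mA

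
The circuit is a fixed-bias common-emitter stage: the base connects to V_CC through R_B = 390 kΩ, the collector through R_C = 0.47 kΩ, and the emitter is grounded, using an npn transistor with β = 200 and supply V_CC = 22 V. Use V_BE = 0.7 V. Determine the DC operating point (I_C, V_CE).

I_C ≈ 11 mA, V_CE ≈ 17 V

Base loop: V_CC = I_B·R_B + V_BE, so I_B = (22 − 0.7)/390 kΩ = 0.0546 mA.
In the active region I_C = β·I_B = 200 × 0.0546 = 10.9 mA.
Collector loop: V_CE = V_CC − I_C·R_C = 22 − 10.9×0.47 = 16.9 V.
Since V_CE = 16.9 V > V_CE(sat) ≈ 0.2 V, the transistor is in the active region as assumed.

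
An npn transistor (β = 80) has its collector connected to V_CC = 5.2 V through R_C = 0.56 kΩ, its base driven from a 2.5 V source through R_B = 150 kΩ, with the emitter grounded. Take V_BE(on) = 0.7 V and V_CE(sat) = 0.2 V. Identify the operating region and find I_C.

Assume active. Base-emitter loop: I_B = (V_BB − V_BE)/R_B = (2.5 − 0.7)/150 = 0.012 mA.
I_C = β·I_B = 80×0.012 = 0.96 mA.
V_CE = V_CC − I_C·R_C = 5.2 − 0.96×0.56 = 4.66 V > V_CE(sat), so the active-region assumption holds.

active; I_C ≈ 0.96 mA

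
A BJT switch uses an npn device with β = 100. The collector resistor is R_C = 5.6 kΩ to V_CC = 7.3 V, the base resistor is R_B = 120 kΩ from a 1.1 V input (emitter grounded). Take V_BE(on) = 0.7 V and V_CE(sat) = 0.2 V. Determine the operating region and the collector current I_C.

active; I_C ≈ 0.33 mA

Assume active. Base-emitter loop: I_B = (V_BB − V_BE)/R_B = (1.1 − 0.7)/120 = 0.00333 mA.
I_C = β·I_B = 100×0.00333 = 0.333 mA.
V_CE = V_CC − I_C·R_C = 7.3 − 0.333×5.6 = 5.43 V > V_CE(sat), so the active-region assumption holds.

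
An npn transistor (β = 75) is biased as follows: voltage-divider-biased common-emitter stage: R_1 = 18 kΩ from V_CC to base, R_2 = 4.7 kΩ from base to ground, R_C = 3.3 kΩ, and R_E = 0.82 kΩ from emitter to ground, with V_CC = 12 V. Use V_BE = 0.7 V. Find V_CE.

V_CE ≈ 3.6 V

Thevenize the base divider: V_Th = V_CC·R_2/(R_1+R_2) = 12×4.7/22.7 = 2.48 V, R_Th = R_1‖R_2 = 3.73 kΩ.
Base-emitter loop: V_Th = I_B·R_Th + V_BE + (β+1)I_B·R_E, so I_B = (2.48 − 0.7) / (3.73 + 76×0.82) = 0.027 mA.
I_C = β·I_B = 75×0.027 = 2.03 mA, and I_E = (β+1)I_B = 2.05 mA.
V_CE = V_CC − I_C·R_C − I_E·R_E = 12 − 2.03×3.3 − 2.05×0.82 = 3.63 V.
V_CE = 3.63 V > 0.2 V confirms active-region operation.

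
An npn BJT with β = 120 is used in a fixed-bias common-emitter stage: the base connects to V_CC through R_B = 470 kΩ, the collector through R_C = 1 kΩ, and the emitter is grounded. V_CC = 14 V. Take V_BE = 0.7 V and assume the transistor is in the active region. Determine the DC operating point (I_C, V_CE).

Base loop: V_CC = I_B·R_B + V_BE, so I_B = (14 − 0.7)/470 kΩ = 0.0283 mA.
In the active region I_C = β·I_B = 120 × 0.0283 = 3.4 mA.
Collector loop: V_CE = V_CC − I_C·R_C = 14 − 3.4×1 = 10.6 V.
Since V_CE = 10.6 V > V_CE(sat) ≈ 0.2 V, the transistor is in the active region as assumed.

I_C ≈ 3.4 mA, V_CE ≈ 11 V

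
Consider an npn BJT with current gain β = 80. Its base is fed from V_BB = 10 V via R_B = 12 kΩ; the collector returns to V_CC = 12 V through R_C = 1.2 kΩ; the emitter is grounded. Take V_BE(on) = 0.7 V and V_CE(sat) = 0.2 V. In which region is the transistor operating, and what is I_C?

Assume active: I_B = (10 − 0.7)/12 = 0.775 mA, giving I_C = β·I_B = 62 mA.
But then V_CE = 12 − 62×1.2 = -62.4 V < V_CE(sat) = 0.2 V — impossible in the active region.
So the transistor is saturated. With V_CE = 0.2 V, I_C = (V_CC − 0.2)/R_C = 11.8/1.2 = 9.83 mA.
Check: β·I_B = 62 mA > I_C = 9.83 mA, confirming saturation.

saturation; I_C ≈ 9.8 mA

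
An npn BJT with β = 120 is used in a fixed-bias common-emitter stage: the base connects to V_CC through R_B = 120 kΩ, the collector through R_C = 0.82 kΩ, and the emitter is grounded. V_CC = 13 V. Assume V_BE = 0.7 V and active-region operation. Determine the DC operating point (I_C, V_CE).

I_C ≈ 12 mA, V_CE ≈ 2.9 V

Base loop: V_CC = I_B·R_B + V_BE, so I_B = (13 − 0.7)/120 kΩ = 0.103 mA.
In the active region I_C = β·I_B = 120 × 0.103 = 12.3 mA.
Collector loop: V_CE = V_CC − I_C·R_C = 13 − 12.3×0.82 = 2.91 V.
Since V_CE = 2.91 V > V_CE(sat) ≈ 0.2 V, the transistor is in the active region as assumed.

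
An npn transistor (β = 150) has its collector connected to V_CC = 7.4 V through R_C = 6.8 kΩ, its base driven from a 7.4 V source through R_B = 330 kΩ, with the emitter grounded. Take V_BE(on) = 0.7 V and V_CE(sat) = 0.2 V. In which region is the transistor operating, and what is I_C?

Assume active: I_B = (7.4 − 0.7)/330 = 0.0203 mA, giving I_C = β·I_B = 3.05 mA.
But then V_CE = 7.4 − 3.05×6.8 = -13.3 V < V_CE(sat) = 0.2 V — impossible in the active region.
So the transistor is saturated. With V_CE = 0.2 V, I_C = (V_CC − 0.2)/R_C = 7.2/6.8 = 1.06 mA.
Check: β·I_B = 3.05 mA > I_C = 1.06 mA, confirming saturation.

saturation; I_C ≈ 1.1 mA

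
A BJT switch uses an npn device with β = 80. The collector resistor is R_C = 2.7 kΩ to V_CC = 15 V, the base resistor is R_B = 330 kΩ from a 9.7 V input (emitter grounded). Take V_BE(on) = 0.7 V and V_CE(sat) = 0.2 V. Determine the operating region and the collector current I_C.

Assume active. Base-emitter loop: I_B = (V_BB − V_BE)/R_B = (9.7 − 0.7)/330 = 0.0273 mA.
I_C = β·I_B = 80×0.0273 = 2.18 mA.
V_CE = V_CC − I_C·R_C = 15 − 2.18×2.7 = 9.11 V > V_CE(sat), so the active-region assumption holds.

active; I_C ≈ 2.2 mA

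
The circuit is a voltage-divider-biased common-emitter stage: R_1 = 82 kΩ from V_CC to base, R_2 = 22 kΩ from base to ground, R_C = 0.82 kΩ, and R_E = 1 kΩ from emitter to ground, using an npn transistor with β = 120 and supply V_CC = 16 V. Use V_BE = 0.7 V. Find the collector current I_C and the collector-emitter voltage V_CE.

Thevenize the base divider: V_Th = V_CC·R_2/(R_1+R_2) = 16×22/104 = 3.38 V, R_Th = R_1‖R_2 = 17.3 kΩ.
Base-emitter loop: V_Th = I_B·R_Th + V_BE + (β+1)I_B·R_E, so I_B = (3.38 − 0.7) / (17.3 + 121×1) = 0.0194 mA.
I_C = β·I_B = 120×0.0194 = 2.33 mA, and I_E = (β+1)I_B = 2.35 mA.
V_CE = V_CC − I_C·R_C − I_E·R_E = 16 − 2.33×0.82 − 2.35×1 = 11.7 V.
V_CE = 11.7 V > 0.2 V confirms active-region operation.

I_C ≈ 2.3 mA, V_CE ≈ 12 V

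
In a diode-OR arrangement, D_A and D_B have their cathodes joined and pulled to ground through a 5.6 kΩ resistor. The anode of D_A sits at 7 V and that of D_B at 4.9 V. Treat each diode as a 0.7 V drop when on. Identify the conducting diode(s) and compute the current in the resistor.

Only D_A conducts; I_R ≈ 1.1 mA

Assume both conduct. Then node N would need to be at both 7−0.7 = 6.3 V and 4.9−0.7 = 4.2 V, which is impossible.
Assume only D_A conducts: V_N = 7 − 0.7 = 6.3 V, so I_R = 6.3/5.6 = 1.12 mA.
Check D_B: its anode-to-cathode voltage is 4.9 − 6.3 = -1.4 V < 0.7 V, so it is off. The assumption is consistent.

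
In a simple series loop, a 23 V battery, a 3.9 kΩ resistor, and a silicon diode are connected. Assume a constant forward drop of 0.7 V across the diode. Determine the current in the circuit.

KVL around the loop: 23 = V_D + I·R = 0.7 + I × 3.9 kΩ.
So I = (23 − 0.7) / 3.9 kΩ = 22.3 / 3.9 = 5.72 mA.

I ≈ 5.7 mA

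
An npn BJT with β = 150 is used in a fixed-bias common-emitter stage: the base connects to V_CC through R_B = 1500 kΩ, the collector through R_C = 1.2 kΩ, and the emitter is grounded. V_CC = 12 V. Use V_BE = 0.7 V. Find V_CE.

V_CE ≈ 11 V

Base loop: V_CC = I_B·R_B + V_BE, so I_B = (12 − 0.7)/1500 kΩ = 0.00753 mA.
In the active region I_C = β·I_B = 150 × 0.00753 = 1.13 mA.
Collector loop: V_CE = V_CC − I_C·R_C = 12 − 1.13×1.2 = 10.6 V.
Since V_CE = 10.6 V > V_CE(sat) ≈ 0.2 V, the transistor is in the active region as assumed.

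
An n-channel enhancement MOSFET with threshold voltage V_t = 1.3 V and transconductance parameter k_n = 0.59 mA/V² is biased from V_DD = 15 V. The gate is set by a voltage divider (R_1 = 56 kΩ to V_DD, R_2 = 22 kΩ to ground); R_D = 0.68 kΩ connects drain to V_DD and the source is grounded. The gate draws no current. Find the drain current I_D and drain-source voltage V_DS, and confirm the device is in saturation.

V_G = V_DD·R_2/(R_1+R_2) = 15×22/78 = 4.23 V. With the source grounded, V_GS = V_G = 4.23 V.
Assume saturation: I_D = (k_n/2)(V_GS − V_t)² = (0.59/2)×(4.23 − 1.3)² = 0.295×2.93² = 2.53 mA.
V_DS = V_DD − I_D·R_D = 15 − 2.53×0.68 = 13.3 V.
Saturation requires V_DS ≥ V_GS − V_t = 2.93 V; 13.3 ≥ 2.93 ✓.

I_D ≈ 2.5 mA, V_DS ≈ 13 V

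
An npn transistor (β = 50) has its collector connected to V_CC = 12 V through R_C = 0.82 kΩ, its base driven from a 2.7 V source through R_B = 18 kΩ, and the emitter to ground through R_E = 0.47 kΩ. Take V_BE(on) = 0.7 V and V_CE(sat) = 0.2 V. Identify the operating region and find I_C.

active; I_C ≈ 2.4 mA

Assume active. Base-emitter loop: I_B = (V_BB − V_BE)/(R_B + (β+1)R_E) = (2.7 − 0.7)/(18 + 51×0.47) = 0.0477 mA.
I_C = β·I_B = 50×0.0477 = 2.38 mA.
V_CE = V_CC − I_C·R_C − I_E·R_E = 12 − 2.38×0.82 − 2.43×0.47 = 8.9 V > V_CE(sat), so the active-region assumption holds.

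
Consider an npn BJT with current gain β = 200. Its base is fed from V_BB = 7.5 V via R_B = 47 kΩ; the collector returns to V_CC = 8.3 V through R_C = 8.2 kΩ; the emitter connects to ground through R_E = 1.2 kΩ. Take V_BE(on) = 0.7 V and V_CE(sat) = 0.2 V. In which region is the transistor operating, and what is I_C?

saturation; I_C ≈ 0.85 mA

Assume active: I_B = (7.5 − 0.7)/(47 + 201×1.2) = 0.0236 mA, I_C = β·I_B = 4.72 mA.
Then V_CE = 8.3 − 4.72×8.2 − 4.74×1.2 = -36.1 V < 0.2 V — the active assumption fails.
Re-solve with V_CE = 0.2 V. KCL at the emitter: V_E/R_E = (V_BB−0.7−V_E)/R_B + (V_CC−0.2−V_E)/R_C, giving V_E = 1.16 V.
I_C = (V_CC − 0.2 − V_E)/R_C = (8.1 − 1.16)/8.2 = 0.846 mA.
Check: I_B = (6.8 − 1.16)/47 = 0.12 mA, and β·I_B = 24 mA > I_C, confirming saturation.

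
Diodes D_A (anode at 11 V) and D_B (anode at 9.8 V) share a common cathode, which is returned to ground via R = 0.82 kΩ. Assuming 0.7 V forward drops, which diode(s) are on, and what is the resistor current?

Assume both conduct. Then node N would need to be at both 11−0.7 = 10.3 V and 9.8−0.7 = 9.1 V, which is impossible.
Assume only D_A conducts: V_N = 11 − 0.7 = 10.3 V, so I_R = 10.3/0.82 = 12.6 mA.
Check D_B: its anode-to-cathode voltage is 9.8 − 10.3 = -0.5 V < 0.7 V, so it is off. The assumption is consistent.

Only D_A conducts; I_R ≈ 13 mA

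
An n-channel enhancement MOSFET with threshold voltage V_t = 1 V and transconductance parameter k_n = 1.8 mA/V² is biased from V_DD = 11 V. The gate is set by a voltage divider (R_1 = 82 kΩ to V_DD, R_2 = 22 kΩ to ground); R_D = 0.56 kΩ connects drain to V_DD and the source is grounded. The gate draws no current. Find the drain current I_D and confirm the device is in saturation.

V_G = V_DD·R_2/(R_1+R_2) = 11×22/104 = 2.33 V. With the source grounded, V_GS = V_G = 2.33 V.
Assume saturation: I_D = (k_n/2)(V_GS − V_t)² = (1.8/2)×(2.33 − 1)² = 0.9×1.33² = 1.58 mA.
V_DS = V_DD − I_D·R_D = 11 − 1.58×0.56 = 10.1 V.
Saturation requires V_DS ≥ V_GS − V_t = 1.33 V; 10.1 ≥ 1.33 ✓.

I_D ≈ 1.6 mA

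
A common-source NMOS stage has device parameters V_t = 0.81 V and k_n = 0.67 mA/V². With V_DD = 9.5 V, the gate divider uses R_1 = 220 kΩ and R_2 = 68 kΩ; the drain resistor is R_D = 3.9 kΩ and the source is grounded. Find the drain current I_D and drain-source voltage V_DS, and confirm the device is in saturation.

V_G = V_DD·R_2/(R_1+R_2) = 9.5×68/288 = 2.24 V. With the source grounded, V_GS = V_G = 2.24 V.
Assume saturation: I_D = (k_n/2)(V_GS − V_t)² = (0.67/2)×(2.24 − 0.81)² = 0.335×1.43² = 0.688 mA.
V_DS = V_DD − I_D·R_D = 9.5 − 0.688×3.9 = 6.82 V.
Saturation requires V_DS ≥ V_GS − V_t = 1.43 V; 6.82 ≥ 1.43 ✓.

I_D ≈ 0.69 mA, V_DS ≈ 6.8 V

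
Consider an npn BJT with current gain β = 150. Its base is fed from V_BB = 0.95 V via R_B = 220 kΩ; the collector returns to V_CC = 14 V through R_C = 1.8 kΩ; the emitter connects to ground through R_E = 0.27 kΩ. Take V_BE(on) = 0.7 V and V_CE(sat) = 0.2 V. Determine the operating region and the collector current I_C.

active; I_C ≈ 0.14 mA

Assume active. Base-emitter loop: I_B = (V_BB − V_BE)/(R_B + (β+1)R_E) = (0.95 − 0.7)/(220 + 151×0.27) = 0.000959 mA.
I_C = β·I_B = 150×0.000959 = 0.144 mA.
V_CE = V_CC − I_C·R_C − I_E·R_E = 14 − 0.144×1.8 − 0.145×0.27 = 13.7 V > V_CE(sat), so the active-region assumption holds.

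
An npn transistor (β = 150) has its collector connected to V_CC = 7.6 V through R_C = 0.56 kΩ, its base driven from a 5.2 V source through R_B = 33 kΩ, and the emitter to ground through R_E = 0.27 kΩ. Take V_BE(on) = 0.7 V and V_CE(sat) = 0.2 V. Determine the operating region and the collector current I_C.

Assume active: I_B = (5.2 − 0.7)/(33 + 151×0.27) = 0.061 mA, I_C = β·I_B = 9.15 mA.
Then V_CE = 7.6 − 9.15×0.56 − 9.21×0.27 = -0.011 V < 0.2 V — the active assumption fails.
Re-solve with V_CE = 0.2 V. KCL at the emitter: V_E/R_E = (V_BB−0.7−V_E)/R_B + (V_CC−0.2−V_E)/R_C, giving V_E = 2.42 V.
I_C = (V_CC − 0.2 − V_E)/R_C = (7.4 − 2.42)/0.56 = 8.9 mA.
Check: I_B = (4.5 − 2.42)/33 = 0.0631 mA, and β·I_B = 9.46 mA > I_C, confirming saturation.

saturation; I_C ≈ 8.9 mA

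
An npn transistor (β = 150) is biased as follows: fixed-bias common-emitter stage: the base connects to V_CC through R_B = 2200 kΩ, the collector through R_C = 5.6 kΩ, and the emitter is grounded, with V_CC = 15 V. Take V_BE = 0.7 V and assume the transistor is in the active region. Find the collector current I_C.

I_C ≈ 0.98 mA

Base loop: V_CC = I_B·R_B + V_BE, so I_B = (15 − 0.7)/2200 kΩ = 0.0065 mA.
In the active region I_C = β·I_B = 150 × 0.0065 = 0.975 mA.
Collector loop: V_CE = V_CC − I_C·R_C = 15 − 0.975×5.6 = 9.54 V.
Since V_CE = 9.54 V > V_CE(sat) ≈ 0.2 V, the transistor is in the active region as assumed.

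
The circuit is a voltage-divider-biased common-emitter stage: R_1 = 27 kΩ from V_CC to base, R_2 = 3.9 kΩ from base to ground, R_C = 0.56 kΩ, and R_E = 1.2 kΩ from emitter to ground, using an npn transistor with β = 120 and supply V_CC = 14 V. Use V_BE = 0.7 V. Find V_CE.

Thevenize the base divider: V_Th = V_CC·R_2/(R_1+R_2) = 14×3.9/30.9 = 1.77 V, R_Th = R_1‖R_2 = 3.41 kΩ.
Base-emitter loop: V_Th = I_B·R_Th + V_BE + (β+1)I_B·R_E, so I_B = (1.77 − 0.7) / (3.41 + 121×1.2) = 0.00718 mA.
I_C = β·I_B = 120×0.00718 = 0.862 mA, and I_E = (β+1)I_B = 0.869 mA.
V_CE = V_CC − I_C·R_C − I_E·R_E = 14 − 0.862×0.56 − 0.869×1.2 = 12.5 V.
V_CE = 12.5 V > 0.2 V confirms active-region operation.

V_CE ≈ 12 V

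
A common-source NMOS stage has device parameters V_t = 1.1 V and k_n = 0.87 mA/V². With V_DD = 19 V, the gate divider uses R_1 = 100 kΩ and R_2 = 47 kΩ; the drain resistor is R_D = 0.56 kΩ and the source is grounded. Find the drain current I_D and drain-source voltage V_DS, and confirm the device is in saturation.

V_G = V_DD·R_2/(R_1+R_2) = 19×47/147 = 6.07 V. With the source grounded, V_GS = V_G = 6.07 V.
Assume saturation: I_D = (k_n/2)(V_GS − V_t)² = (0.87/2)×(6.07 − 1.1)² = 0.435×4.97² = 10.8 mA.
V_DS = V_DD − I_D·R_D = 19 − 10.8×0.56 = 13 V.
Saturation requires V_DS ≥ V_GS − V_t = 4.97 V; 13 ≥ 4.97 ✓.

I_D ≈ 11 mA, V_DS ≈ 13 V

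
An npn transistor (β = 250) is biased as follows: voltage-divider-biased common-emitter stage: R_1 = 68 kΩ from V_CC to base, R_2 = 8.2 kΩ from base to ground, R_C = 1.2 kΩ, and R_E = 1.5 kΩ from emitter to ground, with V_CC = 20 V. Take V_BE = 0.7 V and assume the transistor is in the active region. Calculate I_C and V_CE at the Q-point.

I_C ≈ 0.95 mA, V_CE ≈ 17 V

Thevenize the base divider: V_Th = V_CC·R_2/(R_1+R_2) = 20×8.2/76.2 = 2.15 V, R_Th = R_1‖R_2 = 7.32 kΩ.
Base-emitter loop: V_Th = I_B·R_Th + V_BE + (β+1)I_B·R_E, so I_B = (2.15 − 0.7) / (7.32 + 251×1.5) = 0.00378 mA.
I_C = β·I_B = 250×0.00378 = 0.946 mA, and I_E = (β+1)I_B = 0.95 mA.
V_CE = V_CC − I_C·R_C − I_E·R_E = 20 − 0.946×1.2 − 0.95×1.5 = 17.4 V.
V_CE = 17.4 V > 0.2 V confirms active-region operation.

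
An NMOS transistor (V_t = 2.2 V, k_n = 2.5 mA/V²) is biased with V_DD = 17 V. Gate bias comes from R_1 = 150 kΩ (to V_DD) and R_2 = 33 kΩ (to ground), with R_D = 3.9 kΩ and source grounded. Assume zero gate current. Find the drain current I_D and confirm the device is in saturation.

I_D ≈ 0.94 mA

V_G = V_DD·R_2/(R_1+R_2) = 17×33/183 = 3.07 V. With the source grounded, V_GS = V_G = 3.07 V.
Assume saturation: I_D = (k_n/2)(V_GS − V_t)² = (2.5/2)×(3.07 − 2.2)² = 1.25×0.866² = 0.937 mA.
V_DS = V_DD − I_D·R_D = 17 − 0.937×3.9 = 13.3 V.
Saturation requires V_DS ≥ V_GS − V_t = 0.866 V; 13.3 ≥ 0.866 ✓.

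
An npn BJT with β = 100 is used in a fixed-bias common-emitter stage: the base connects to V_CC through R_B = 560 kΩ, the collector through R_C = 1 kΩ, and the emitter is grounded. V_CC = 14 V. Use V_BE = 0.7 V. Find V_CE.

Base loop: V_CC = I_B·R_B + V_BE, so I_B = (14 − 0.7)/560 kΩ = 0.0238 mA.
In the active region I_C = β·I_B = 100 × 0.0238 = 2.38 mA.
Collector loop: V_CE = V_CC − I_C·R_C = 14 − 2.38×1 = 11.6 V.
Since V_CE = 11.6 V > V_CE(sat) ≈ 0.2 V, the transistor is in the active region as assumed.

V_CE ≈ 12 V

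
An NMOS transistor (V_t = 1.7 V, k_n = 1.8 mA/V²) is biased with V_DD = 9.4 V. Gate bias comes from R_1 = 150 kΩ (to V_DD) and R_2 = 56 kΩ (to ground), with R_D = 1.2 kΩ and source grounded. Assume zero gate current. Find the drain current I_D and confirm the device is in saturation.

I_D ≈ 0.66 mA

V_G = V_DD·R_2/(R_1+R_2) = 9.4×56/206 = 2.56 V. With the source grounded, V_GS = V_G = 2.56 V.
Assume saturation: I_D = (k_n/2)(V_GS − V_t)² = (1.8/2)×(2.56 − 1.7)² = 0.9×0.855² = 0.658 mA.
V_DS = V_DD − I_D·R_D = 9.4 − 0.658×1.2 = 8.61 V.
Saturation requires V_DS ≥ V_GS − V_t = 0.855 V; 8.61 ≥ 0.855 ✓.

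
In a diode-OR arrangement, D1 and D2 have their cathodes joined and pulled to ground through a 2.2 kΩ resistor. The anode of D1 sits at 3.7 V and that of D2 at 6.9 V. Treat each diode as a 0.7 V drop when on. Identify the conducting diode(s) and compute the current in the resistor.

Assume both conduct. Then node N would need to be at both 3.7−0.7 = 3 V and 6.9−0.7 = 6.2 V, which is impossible.
Assume only D2 conducts: V_N = 6.9 − 0.7 = 6.2 V, so I_R = 6.2/2.2 = 2.82 mA.
Check D1: its anode-to-cathode voltage is 3.7 − 6.2 = -2.5 V < 0.7 V, so it is off. The assumption is consistent.

Only D2 conducts; I_R ≈ 2.8 mA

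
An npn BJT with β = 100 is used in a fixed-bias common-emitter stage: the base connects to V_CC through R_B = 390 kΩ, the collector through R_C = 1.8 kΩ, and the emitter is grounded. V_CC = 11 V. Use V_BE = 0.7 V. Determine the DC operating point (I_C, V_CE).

I_C ≈ 2.6 mA, V_CE ≈ 6.2 V

Base loop: V_CC = I_B·R_B + V_BE, so I_B = (11 − 0.7)/390 kΩ = 0.0264 mA.
In the active region I_C = β·I_B = 100 × 0.0264 = 2.64 mA.
Collector loop: V_CE = V_CC − I_C·R_C = 11 − 2.64×1.8 = 6.25 V.
Since V_CE = 6.25 V > V_CE(sat) ≈ 0.2 V, the transistor is in the active region as assumed.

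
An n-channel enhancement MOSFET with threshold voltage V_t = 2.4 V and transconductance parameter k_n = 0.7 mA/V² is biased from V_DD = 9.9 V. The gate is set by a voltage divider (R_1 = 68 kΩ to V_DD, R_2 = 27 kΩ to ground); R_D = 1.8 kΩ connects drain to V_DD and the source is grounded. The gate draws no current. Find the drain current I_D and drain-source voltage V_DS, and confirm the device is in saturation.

V_G = V_DD·R_2/(R_1+R_2) = 9.9×27/95 = 2.81 V. With the source grounded, V_GS = V_G = 2.81 V.
Assume saturation: I_D = (k_n/2)(V_GS − V_t)² = (0.7/2)×(2.81 − 2.4)² = 0.35×0.414² = 0.0599 mA.
V_DS = V_DD − I_D·R_D = 9.9 − 0.0599×1.8 = 9.79 V.
Saturation requires V_DS ≥ V_GS − V_t = 0.414 V; 9.79 ≥ 0.414 ✓.

I_D ≈ 0.06 mA, V_DS ≈ 9.8 V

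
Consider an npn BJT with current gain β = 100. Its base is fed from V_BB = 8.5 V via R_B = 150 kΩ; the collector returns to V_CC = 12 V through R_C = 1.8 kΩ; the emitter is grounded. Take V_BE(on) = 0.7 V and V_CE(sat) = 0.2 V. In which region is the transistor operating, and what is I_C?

Assume active. Base-emitter loop: I_B = (V_BB − V_BE)/R_B = (8.5 − 0.7)/150 = 0.052 mA.
I_C = β·I_B = 100×0.052 = 5.2 mA.
V_CE = V_CC − I_C·R_C = 12 − 5.2×1.8 = 2.64 V > V_CE(sat), so the active-region assumption holds.

active; I_C ≈ 5.2 mA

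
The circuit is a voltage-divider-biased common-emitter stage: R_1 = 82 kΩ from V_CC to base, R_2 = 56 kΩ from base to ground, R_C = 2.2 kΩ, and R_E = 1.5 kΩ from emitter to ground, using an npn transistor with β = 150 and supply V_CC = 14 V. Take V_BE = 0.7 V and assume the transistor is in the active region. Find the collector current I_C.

Thevenize the base divider: V_Th = V_CC·R_2/(R_1+R_2) = 14×56/138 = 5.68 V, R_Th = R_1‖R_2 = 33.3 kΩ.
Base-emitter loop: V_Th = I_B·R_Th + V_BE + (β+1)I_B·R_E, so I_B = (5.68 − 0.7) / (33.3 + 151×1.5) = 0.0192 mA.
I_C = β·I_B = 150×0.0192 = 2.88 mA, and I_E = (β+1)I_B = 2.9 mA.
V_CE = V_CC − I_C·R_C − I_E·R_E = 14 − 2.88×2.2 − 2.9×1.5 = 3.33 V.
V_CE = 3.33 V > 0.2 V confirms active-region operation.

I_C ≈ 2.9 mA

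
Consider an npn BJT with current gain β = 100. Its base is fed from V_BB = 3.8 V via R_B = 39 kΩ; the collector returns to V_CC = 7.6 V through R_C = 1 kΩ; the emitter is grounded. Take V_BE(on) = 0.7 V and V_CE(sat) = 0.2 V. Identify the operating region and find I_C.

saturation; I_C ≈ 7.4 mA

Assume active: I_B = (3.8 − 0.7)/39 = 0.0795 mA, giving I_C = β·I_B = 7.95 mA.
But then V_CE = 7.6 − 7.95×1 = -0.349 V < V_CE(sat) = 0.2 V — impossible in the active region.
So the transistor is saturated. With V_CE = 0.2 V, I_C = (V_CC − 0.2)/R_C = 7.4/1 = 7.4 mA.
Check: β·I_B = 7.95 mA > I_C = 7.4 mA, confirming saturation.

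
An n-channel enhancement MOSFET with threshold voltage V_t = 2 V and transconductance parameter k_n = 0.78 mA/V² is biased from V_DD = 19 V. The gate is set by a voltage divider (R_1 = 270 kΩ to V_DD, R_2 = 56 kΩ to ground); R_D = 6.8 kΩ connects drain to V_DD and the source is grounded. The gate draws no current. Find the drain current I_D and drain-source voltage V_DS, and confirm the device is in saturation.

V_G = V_DD·R_2/(R_1+R_2) = 19×56/326 = 3.26 V. With the source grounded, V_GS = V_G = 3.26 V.
Assume saturation: I_D = (k_n/2)(V_GS − V_t)² = (0.78/2)×(3.26 − 2)² = 0.39×1.26² = 0.623 mA.
V_DS = V_DD − I_D·R_D = 19 − 0.623×6.8 = 14.8 V.
Saturation requires V_DS ≥ V_GS − V_t = 1.26 V; 14.8 ≥ 1.26 ✓.

I_D ≈ 0.62 mA, V_DS ≈ 15 V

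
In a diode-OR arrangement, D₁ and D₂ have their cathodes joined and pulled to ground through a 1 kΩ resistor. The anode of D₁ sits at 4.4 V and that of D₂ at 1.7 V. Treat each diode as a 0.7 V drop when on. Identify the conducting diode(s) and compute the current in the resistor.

Assume both conduct. Then node N would need to be at both 4.4−0.7 = 3.7 V and 1.7−0.7 = 1 V, which is impossible.
Assume only D₁ conducts: V_N = 4.4 − 0.7 = 3.7 V, so I_R = 3.7/1 = 3.7 mA.
Check D₂: its anode-to-cathode voltage is 1.7 − 3.7 = -2 V < 0.7 V, so it is off. The assumption is consistent.

Only D₁ conducts; I_R ≈ 3.7 mA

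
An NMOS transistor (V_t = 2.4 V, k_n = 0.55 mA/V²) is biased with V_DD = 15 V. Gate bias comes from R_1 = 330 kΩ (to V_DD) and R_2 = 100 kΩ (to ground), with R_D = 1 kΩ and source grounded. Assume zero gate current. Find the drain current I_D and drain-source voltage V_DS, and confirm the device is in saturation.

V_G = V_DD·R_2/(R_1+R_2) = 15×100/430 = 3.49 V. With the source grounded, V_GS = V_G = 3.49 V.
Assume saturation: I_D = (k_n/2)(V_GS − V_t)² = (0.55/2)×(3.49 − 2.4)² = 0.275×1.09² = 0.326 mA.
V_DS = V_DD − I_D·R_D = 15 − 0.326×1 = 14.7 V.
Saturation requires V_DS ≥ V_GS − V_t = 1.09 V; 14.7 ≥ 1.09 ✓.

I_D ≈ 0.33 mA, V_DS ≈ 15 V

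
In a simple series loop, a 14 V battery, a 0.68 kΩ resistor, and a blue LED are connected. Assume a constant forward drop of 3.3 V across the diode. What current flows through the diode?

KVL around the loop: 14 = V_D + I·R = 3.3 + I × 0.68 kΩ.
So I = (14 − 3.3) / 0.68 kΩ = 10.7 / 0.68 = 15.7 mA.

I ≈ 16 mA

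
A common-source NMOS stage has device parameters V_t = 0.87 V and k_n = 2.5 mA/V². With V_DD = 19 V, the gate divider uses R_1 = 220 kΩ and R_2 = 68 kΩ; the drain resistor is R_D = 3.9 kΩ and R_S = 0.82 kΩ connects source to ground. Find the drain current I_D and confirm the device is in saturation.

I_D ≈ 2.6 mA

V_G = V_DD·R_2/(R_1+R_2) = 19×68/288 = 4.49 V.
Assume saturation: I_D = (k_n/2)(V_GS − V_t)² with V_GS = V_G − I_D·R_S = 4.49 − 0.82·I_D.
Substituting gives 0.84·I_D² − 8.41·I_D + 16.3 = 0, with roots I_D = 2.64 or 7.37 mA.
The root I_D = 7.37 mA gives V_GS = -1.56 V ≤ V_t, so take I_D = 2.64 mA.
Then V_GS = 2.32 V and V_DS = V_DD − I_D(R_D+R_S) = 19 − 2.64×4.72 = 6.55 V.
Saturation requires V_DS ≥ V_GS − V_t = 1.45 V; 6.55 ≥ 1.45 ✓.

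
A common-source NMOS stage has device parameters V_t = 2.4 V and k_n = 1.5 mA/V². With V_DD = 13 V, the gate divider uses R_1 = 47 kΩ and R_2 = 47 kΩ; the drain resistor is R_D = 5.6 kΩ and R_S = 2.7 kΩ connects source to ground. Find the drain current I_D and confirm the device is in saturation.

V_G = V_DD·R_2/(R_1+R_2) = 13×47/94 = 6.5 V.
Assume saturation: I_D = (k_n/2)(V_GS − V_t)² with V_GS = V_G − I_D·R_S = 6.5 − 2.7·I_D.
Substituting gives 5.47·I_D² − 17.6·I_D + 12.6 = 0, with roots I_D = 1.08 or 2.14 mA.
The root I_D = 2.14 mA gives V_GS = 0.709 V ≤ V_t, so take I_D = 1.08 mA.
Then V_GS = 3.6 V and V_DS = V_DD − I_D(R_D+R_S) = 13 − 1.08×8.3 = 4.08 V.
Saturation requires V_DS ≥ V_GS − V_t = 1.2 V; 4.08 ≥ 1.2 ✓.

I_D ≈ 1.1 mA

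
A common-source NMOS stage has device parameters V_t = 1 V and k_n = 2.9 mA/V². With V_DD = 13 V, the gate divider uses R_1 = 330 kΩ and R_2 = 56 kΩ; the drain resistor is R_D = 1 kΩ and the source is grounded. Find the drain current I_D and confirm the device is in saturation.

I_D ≈ 1.1 mA

V_G = V_DD·R_2/(R_1+R_2) = 13×56/386 = 1.89 V. With the source grounded, V_GS = V_G = 1.89 V.
Assume saturation: I_D = (k_n/2)(V_GS − V_t)² = (2.9/2)×(1.89 − 1)² = 1.45×0.886² = 1.14 mA.
V_DS = V_DD − I_D·R_D = 13 − 1.14×1 = 11.9 V.
Saturation requires V_DS ≥ V_GS − V_t = 0.886 V; 11.9 ≥ 0.886 ✓.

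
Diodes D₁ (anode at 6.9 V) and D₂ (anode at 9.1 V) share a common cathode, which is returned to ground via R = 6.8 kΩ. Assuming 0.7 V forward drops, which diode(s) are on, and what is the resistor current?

Only D₂ conducts; I_R ≈ 1.2 mA

Assume both conduct. Then node N would need to be at both 6.9−0.7 = 6.2 V and 9.1−0.7 = 8.4 V, which is impossible.
Assume only D₂ conducts: V_N = 9.1 − 0.7 = 8.4 V, so I_R = 8.4/6.8 = 1.24 mA.
Check D₁: its anode-to-cathode voltage is 6.9 − 8.4 = -1.5 V < 0.7 V, so it is off. The assumption is consistent.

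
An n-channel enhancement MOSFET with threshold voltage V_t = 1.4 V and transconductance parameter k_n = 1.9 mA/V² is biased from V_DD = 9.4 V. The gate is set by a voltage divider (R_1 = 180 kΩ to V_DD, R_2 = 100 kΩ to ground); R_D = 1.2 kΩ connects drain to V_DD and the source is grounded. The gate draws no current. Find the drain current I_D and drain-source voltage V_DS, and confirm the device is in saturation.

I_D ≈ 3.6 mA, V_DS ≈ 5 V

V_G = V_DD·R_2/(R_1+R_2) = 9.4×100/280 = 3.36 V. With the source grounded, V_GS = V_G = 3.36 V.
Assume saturation: I_D = (k_n/2)(V_GS − V_t)² = (1.9/2)×(3.36 − 1.4)² = 0.95×1.96² = 3.64 mA.
V_DS = V_DD − I_D·R_D = 9.4 − 3.64×1.2 = 5.03 V.
Saturation requires V_DS ≥ V_GS − V_t = 1.96 V; 5.03 ≥ 1.96 ✓.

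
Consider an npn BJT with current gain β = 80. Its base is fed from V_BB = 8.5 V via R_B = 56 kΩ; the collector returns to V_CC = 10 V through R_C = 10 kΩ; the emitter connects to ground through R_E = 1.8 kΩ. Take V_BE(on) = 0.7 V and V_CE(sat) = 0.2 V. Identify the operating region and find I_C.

saturation; I_C ≈ 0.81 mA

Assume active: I_B = (8.5 − 0.7)/(56 + 81×1.8) = 0.0387 mA, I_C = β·I_B = 3.09 mA.
Then V_CE = 10 − 3.09×10 − 3.13×1.8 = -26.6 V < 0.2 V — the active assumption fails.
Re-solve with V_CE = 0.2 V. KCL at the emitter: V_E/R_E = (V_BB−0.7−V_E)/R_B + (V_CC−0.2−V_E)/R_C, giving V_E = 1.66 V.
I_C = (V_CC − 0.2 − V_E)/R_C = (9.8 − 1.66)/10 = 0.814 mA.
Check: I_B = (7.8 − 1.66)/56 = 0.11 mA, and β·I_B = 8.77 mA > I_C, confirming saturation.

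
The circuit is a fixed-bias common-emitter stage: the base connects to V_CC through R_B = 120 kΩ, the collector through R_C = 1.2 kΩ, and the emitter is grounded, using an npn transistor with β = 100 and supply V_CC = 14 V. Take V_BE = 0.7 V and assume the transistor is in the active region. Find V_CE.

V_CE ≈ 0.7 V

Base loop: V_CC = I_B·R_B + V_BE, so I_B = (14 − 0.7)/120 kΩ = 0.111 mA.
In the active region I_C = β·I_B = 100 × 0.111 = 11.1 mA.
Collector loop: V_CE = V_CC − I_C·R_C = 14 − 11.1×1.2 = 0.7 V.
Since V_CE = 0.7 V > V_CE(sat) ≈ 0.2 V, the transistor is in the active region as assumed.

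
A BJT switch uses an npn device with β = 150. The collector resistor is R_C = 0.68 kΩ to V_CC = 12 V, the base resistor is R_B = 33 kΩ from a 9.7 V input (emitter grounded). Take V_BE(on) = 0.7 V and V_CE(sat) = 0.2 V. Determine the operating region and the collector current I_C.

saturation; I_C ≈ 17 mA

Assume active: I_B = (9.7 − 0.7)/33 = 0.273 mA, giving I_C = β·I_B = 40.9 mA.
But then V_CE = 12 − 40.9×0.68 = -15.8 V < V_CE(sat) = 0.2 V — impossible in the active region.
So the transistor is saturated. With V_CE = 0.2 V, I_C = (V_CC − 0.2)/R_C = 11.8/0.68 = 17.4 mA.
Check: β·I_B = 40.9 mA > I_C = 17.4 mA, confirming saturation.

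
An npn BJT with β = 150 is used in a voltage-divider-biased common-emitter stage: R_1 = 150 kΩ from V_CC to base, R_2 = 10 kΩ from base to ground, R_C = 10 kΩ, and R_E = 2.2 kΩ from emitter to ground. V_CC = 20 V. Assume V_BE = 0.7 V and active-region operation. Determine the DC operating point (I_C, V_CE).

I_C ≈ 0.24 mA, V_CE ≈ 17 V

Thevenize the base divider: V_Th = V_CC·R_2/(R_1+R_2) = 20×10/160 = 1.25 V, R_Th = R_1‖R_2 = 9.38 kΩ.
Base-emitter loop: V_Th = I_B·R_Th + V_BE + (β+1)I_B·R_E, so I_B = (1.25 − 0.7) / (9.38 + 151×2.2) = 0.00161 mA.
I_C = β·I_B = 150×0.00161 = 0.242 mA, and I_E = (β+1)I_B = 0.243 mA.
V_CE = V_CC − I_C·R_C − I_E·R_E = 20 − 0.242×10 − 0.243×2.2 = 17 V.
V_CE = 17 V > 0.2 V confirms active-region operation.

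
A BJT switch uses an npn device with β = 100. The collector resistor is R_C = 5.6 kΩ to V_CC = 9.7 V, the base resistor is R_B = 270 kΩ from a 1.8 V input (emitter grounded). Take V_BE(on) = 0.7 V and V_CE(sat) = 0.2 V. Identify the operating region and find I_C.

Assume active. Base-emitter loop: I_B = (V_BB − V_BE)/R_B = (1.8 − 0.7)/270 = 0.00407 mA.
I_C = β·I_B = 100×0.00407 = 0.407 mA.
V_CE = V_CC − I_C·R_C = 9.7 − 0.407×5.6 = 7.42 V > V_CE(sat), so the active-region assumption holds.

active; I_C ≈ 0.41 mA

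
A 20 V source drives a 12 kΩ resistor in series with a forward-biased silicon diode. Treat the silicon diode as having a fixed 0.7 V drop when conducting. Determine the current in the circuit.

I ≈ 1.6 mA

KVL around the loop: 20 = V_D + I·R = 0.7 + I × 12 kΩ.
So I = (20 − 0.7) / 12 kΩ = 19.3 / 12 = 1.61 mA.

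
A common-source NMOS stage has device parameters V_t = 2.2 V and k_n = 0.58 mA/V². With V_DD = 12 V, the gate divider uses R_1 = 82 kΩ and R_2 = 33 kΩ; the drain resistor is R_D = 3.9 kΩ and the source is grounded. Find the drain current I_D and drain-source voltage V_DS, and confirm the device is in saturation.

V_G = V_DD·R_2/(R_1+R_2) = 12×33/115 = 3.44 V. With the source grounded, V_GS = V_G = 3.44 V.
Assume saturation: I_D = (k_n/2)(V_GS − V_t)² = (0.58/2)×(3.44 − 2.2)² = 0.29×1.24² = 0.448 mA.
V_DS = V_DD − I_D·R_D = 12 − 0.448×3.9 = 10.3 V.
Saturation requires V_DS ≥ V_GS − V_t = 1.24 V; 10.3 ≥ 1.24 ✓.

I_D ≈ 0.45 mA, V_DS ≈ 10 V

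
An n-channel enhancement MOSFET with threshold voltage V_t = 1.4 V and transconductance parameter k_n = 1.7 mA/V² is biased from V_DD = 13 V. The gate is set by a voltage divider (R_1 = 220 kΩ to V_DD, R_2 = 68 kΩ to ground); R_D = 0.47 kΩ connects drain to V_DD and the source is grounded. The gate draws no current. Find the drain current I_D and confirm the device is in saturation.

I_D ≈ 2.4 mA

V_G = V_DD·R_2/(R_1+R_2) = 13×68/288 = 3.07 V. With the source grounded, V_GS = V_G = 3.07 V.
Assume saturation: I_D = (k_n/2)(V_GS − V_t)² = (1.7/2)×(3.07 − 1.4)² = 0.85×1.67² = 2.37 mA.
V_DS = V_DD − I_D·R_D = 13 − 2.37×0.47 = 11.9 V.
Saturation requires V_DS ≥ V_GS − V_t = 1.67 V; 11.9 ≥ 1.67 ✓.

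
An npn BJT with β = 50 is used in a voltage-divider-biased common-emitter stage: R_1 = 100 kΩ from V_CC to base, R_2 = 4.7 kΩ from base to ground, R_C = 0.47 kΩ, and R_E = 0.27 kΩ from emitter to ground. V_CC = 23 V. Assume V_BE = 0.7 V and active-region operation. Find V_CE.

Thevenize the base divider: V_Th = V_CC·R_2/(R_1+R_2) = 23×4.7/105 = 1.03 V, R_Th = R_1‖R_2 = 4.49 kΩ.
Base-emitter loop: V_Th = I_B·R_Th + V_BE + (β+1)I_B·R_E, so I_B = (1.03 − 0.7) / (4.49 + 51×0.27) = 0.0182 mA.
I_C = β·I_B = 50×0.0182 = 0.91 mA, and I_E = (β+1)I_B = 0.929 mA.
V_CE = V_CC − I_C·R_C − I_E·R_E = 23 − 0.91×0.47 − 0.929×0.27 = 22.3 V.
V_CE = 22.3 V > 0.2 V confirms active-region operation.

V_CE ≈ 22 V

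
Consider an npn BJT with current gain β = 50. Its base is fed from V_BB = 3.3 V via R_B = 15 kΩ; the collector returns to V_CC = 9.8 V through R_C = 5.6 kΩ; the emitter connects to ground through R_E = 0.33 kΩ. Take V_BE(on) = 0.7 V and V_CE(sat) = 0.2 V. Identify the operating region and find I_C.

Assume active: I_B = (3.3 − 0.7)/(15 + 51×0.33) = 0.0817 mA, I_C = β·I_B = 4.08 mA.
Then V_CE = 9.8 − 4.08×5.6 − 4.17×0.33 = -14.4 V < 0.2 V — the active assumption fails.
Re-solve with V_CE = 0.2 V. KCL at the emitter: V_E/R_E = (V_BB−0.7−V_E)/R_B + (V_CC−0.2−V_E)/R_C, giving V_E = 0.576 V.
I_C = (V_CC − 0.2 − V_E)/R_C = (9.6 − 0.576)/5.6 = 1.61 mA.
Check: I_B = (2.6 − 0.576)/15 = 0.135 mA, and β·I_B = 6.75 mA > I_C, confirming saturation.

saturation; I_C ≈ 1.6 mA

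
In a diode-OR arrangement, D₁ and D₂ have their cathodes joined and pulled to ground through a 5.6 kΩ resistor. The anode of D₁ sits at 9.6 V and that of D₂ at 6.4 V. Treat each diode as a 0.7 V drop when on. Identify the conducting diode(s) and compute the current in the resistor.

Assume both conduct. Then node N would need to be at both 9.6−0.7 = 8.9 V and 6.4−0.7 = 5.7 V, which is impossible.
Assume only D₁ conducts: V_N = 9.6 − 0.7 = 8.9 V, so I_R = 8.9/5.6 = 1.59 mA.
Check D₂: its anode-to-cathode voltage is 6.4 − 8.9 = -2.5 V < 0.7 V, so it is off. The assumption is consistent.

Only D₁ conducts; I_R ≈ 1.6 mA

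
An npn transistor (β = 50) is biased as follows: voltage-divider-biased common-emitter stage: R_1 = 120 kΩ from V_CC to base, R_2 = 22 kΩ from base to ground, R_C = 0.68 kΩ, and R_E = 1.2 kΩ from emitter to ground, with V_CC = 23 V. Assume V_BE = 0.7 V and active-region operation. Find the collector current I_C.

I_C ≈ 1.8 mA

Thevenize the base divider: V_Th = V_CC·R_2/(R_1+R_2) = 23×22/142 = 3.56 V, R_Th = R_1‖R_2 = 18.6 kΩ.
Base-emitter loop: V_Th = I_B·R_Th + V_BE + (β+1)I_B·R_E, so I_B = (3.56 − 0.7) / (18.6 + 51×1.2) = 0.0359 mA.
I_C = β·I_B = 50×0.0359 = 1.79 mA, and I_E = (β+1)I_B = 1.83 mA.
V_CE = V_CC − I_C·R_C − I_E·R_E = 23 − 1.79×0.68 − 1.83×1.2 = 19.6 V.
V_CE = 19.6 V > 0.2 V confirms active-region operation.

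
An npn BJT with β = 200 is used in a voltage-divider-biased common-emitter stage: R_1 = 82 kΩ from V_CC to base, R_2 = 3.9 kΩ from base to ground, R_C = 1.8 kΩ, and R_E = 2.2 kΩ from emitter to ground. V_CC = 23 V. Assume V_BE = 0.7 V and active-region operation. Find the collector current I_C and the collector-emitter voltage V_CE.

I_C ≈ 0.15 mA, V_CE ≈ 22 V

Thevenize the base divider: V_Th = V_CC·R_2/(R_1+R_2) = 23×3.9/85.9 = 1.04 V, R_Th = R_1‖R_2 = 3.72 kΩ.
Base-emitter loop: V_Th = I_B·R_Th + V_BE + (β+1)I_B·R_E, so I_B = (1.04 − 0.7) / (3.72 + 201×2.2) = 0.000772 mA.
I_C = β·I_B = 200×0.000772 = 0.154 mA, and I_E = (β+1)I_B = 0.155 mA.
V_CE = V_CC − I_C·R_C − I_E·R_E = 23 − 0.154×1.8 − 0.155×2.2 = 22.4 V.
V_CE = 22.4 V > 0.2 V confirms active-region operation.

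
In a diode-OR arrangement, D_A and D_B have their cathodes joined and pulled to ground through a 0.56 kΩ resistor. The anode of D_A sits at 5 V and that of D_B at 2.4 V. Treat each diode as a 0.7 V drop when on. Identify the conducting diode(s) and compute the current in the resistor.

Only D_A conducts; I_R ≈ 7.7 mA

Assume both conduct. Then node N would need to be at both 5−0.7 = 4.3 V and 2.4−0.7 = 1.7 V, which is impossible.
Assume only D_A conducts: V_N = 5 − 0.7 = 4.3 V, so I_R = 4.3/0.56 = 7.68 mA.
Check D_B: its anode-to-cathode voltage is 2.4 − 4.3 = -1.9 V < 0.7 V, so it is off. The assumption is consistent.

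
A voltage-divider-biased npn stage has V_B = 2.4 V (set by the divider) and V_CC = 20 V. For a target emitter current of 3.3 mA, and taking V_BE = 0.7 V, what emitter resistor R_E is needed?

V_E = V_B − V_BE = 2.4 − 0.7 = 1.7 V.
R_E = V_E / I_E = 1.7 / 3.3 = 0.515 kΩ.

R_E ≈ 0.52 kΩ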